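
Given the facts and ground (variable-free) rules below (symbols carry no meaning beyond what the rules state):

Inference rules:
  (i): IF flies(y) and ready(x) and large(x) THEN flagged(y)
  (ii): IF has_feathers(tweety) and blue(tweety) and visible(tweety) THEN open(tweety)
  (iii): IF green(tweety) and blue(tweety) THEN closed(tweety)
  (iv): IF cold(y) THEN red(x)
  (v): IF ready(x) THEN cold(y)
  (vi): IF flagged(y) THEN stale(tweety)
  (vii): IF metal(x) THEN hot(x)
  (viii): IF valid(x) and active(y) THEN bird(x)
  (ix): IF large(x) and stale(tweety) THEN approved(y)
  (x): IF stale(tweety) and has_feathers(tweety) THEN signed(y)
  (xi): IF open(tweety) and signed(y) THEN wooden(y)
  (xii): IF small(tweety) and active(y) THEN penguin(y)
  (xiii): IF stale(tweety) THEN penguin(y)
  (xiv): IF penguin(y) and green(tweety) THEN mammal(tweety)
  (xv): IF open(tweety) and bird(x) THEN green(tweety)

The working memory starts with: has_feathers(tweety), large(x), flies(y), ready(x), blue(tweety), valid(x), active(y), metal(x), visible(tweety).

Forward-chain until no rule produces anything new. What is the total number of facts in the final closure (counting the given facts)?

23

Round 1 fires (i), (ii), (v), (vii), (viii), giving flagged(y), open(tweety), cold(y), hot(x), bird(x).
Round 2 fires (iv), (vi), (xv), giving red(x), stale(tweety), green(tweety).
Round 3 fires (iii), (ix), (x), (xiii), giving closed(tweety), approved(y), signed(y), penguin(y).
Round 4 fires (xi), (xiv), giving wooden(y), mammal(tweety).
Closure: {active(y), approved(y), bird(x), blue(tweety), closed(tweety), cold(y), flagged(y), flies(y), green(tweety), has_feathers(tweety), hot(x), large(x), mammal(tweety), metal(x), open(tweety), penguin(y), ready(x), red(x), signed(y), stale(tweety), valid(x), visible(tweety), wooden(y)} — 23 facts.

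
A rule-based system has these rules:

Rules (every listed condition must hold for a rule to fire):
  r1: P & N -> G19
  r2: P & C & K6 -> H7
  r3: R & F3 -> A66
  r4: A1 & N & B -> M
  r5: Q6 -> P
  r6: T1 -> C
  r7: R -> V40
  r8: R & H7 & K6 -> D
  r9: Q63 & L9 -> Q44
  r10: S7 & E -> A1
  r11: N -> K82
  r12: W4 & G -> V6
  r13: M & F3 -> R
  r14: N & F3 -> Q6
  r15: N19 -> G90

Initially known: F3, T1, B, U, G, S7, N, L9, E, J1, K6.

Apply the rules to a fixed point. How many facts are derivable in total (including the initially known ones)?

Round 1: r6 [T1 -> C]; r10 [S7 & E -> A1]; r11 [N -> K82]; r14 [N & F3 -> Q6]. New: C, A1, K82, Q6.
Round 2: r4 [A1 & N & B -> M]; r5 [Q6 -> P]. New: M, P.
Round 3: r1 [P & N -> G19]; r2 [P & C & K6 -> H7]; r13 [M & F3 -> R]. New: G19, H7, R.
Round 4: r3 [R & F3 -> A66]; r7 [R -> V40]; r8 [R & H7 & K6 -> D]. New: A66, V40, D.
Closure: {A1, A66, B, C, D, E, F3, G, G19, H7, J1, K6, K82, L9, M, N, P, Q6, R, S7, T1, U, V40} — 23 facts.

23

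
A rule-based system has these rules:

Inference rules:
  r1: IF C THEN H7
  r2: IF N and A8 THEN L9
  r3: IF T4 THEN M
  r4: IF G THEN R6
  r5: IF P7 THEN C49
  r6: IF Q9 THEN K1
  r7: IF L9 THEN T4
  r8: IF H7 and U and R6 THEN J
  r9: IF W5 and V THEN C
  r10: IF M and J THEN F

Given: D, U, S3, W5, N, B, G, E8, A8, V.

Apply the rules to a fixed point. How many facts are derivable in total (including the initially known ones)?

Round 1 fires r2, r4, r9, giving L9, R6, C.
Round 2 fires r1, r7, giving H7, T4.
Round 3 fires r3, r8, giving M, J.
Round 4 fires r10, giving F.
Closure: {A8, B, C, D, E8, F, G, H7, J, L9, M, N, R6, S3, T4, U, V, W5} — 18 facts.

18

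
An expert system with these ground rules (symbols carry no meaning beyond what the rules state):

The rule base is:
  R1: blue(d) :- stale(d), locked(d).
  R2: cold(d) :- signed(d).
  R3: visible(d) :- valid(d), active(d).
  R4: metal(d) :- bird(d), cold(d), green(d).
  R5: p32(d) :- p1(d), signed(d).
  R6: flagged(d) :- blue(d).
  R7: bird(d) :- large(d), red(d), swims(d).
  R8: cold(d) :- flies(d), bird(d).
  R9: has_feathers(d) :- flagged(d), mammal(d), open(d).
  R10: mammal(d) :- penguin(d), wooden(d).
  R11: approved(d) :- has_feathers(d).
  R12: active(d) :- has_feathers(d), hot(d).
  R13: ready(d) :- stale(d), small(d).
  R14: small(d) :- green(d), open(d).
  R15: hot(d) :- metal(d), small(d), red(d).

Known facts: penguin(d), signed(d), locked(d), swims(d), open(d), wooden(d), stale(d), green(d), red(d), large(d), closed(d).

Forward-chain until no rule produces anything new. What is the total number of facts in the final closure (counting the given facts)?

23

Round 1 — R1, R2, R7, R10, R14, derive blue(d), cold(d), bird(d), mammal(d), small(d).
Round 2 — R4, R6, R13, derive metal(d), flagged(d), ready(d).
Round 3 — R9, R15, derive has_feathers(d), hot(d).
Round 4 — R11, R12, derive approved(d), active(d).
Closure: {active(d), approved(d), bird(d), blue(d), closed(d), cold(d), flagged(d), green(d), has_feathers(d), hot(d), large(d), locked(d), mammal(d), metal(d), open(d), penguin(d), ready(d), red(d), signed(d), small(d), stale(d), swims(d), wooden(d)} — 23 facts.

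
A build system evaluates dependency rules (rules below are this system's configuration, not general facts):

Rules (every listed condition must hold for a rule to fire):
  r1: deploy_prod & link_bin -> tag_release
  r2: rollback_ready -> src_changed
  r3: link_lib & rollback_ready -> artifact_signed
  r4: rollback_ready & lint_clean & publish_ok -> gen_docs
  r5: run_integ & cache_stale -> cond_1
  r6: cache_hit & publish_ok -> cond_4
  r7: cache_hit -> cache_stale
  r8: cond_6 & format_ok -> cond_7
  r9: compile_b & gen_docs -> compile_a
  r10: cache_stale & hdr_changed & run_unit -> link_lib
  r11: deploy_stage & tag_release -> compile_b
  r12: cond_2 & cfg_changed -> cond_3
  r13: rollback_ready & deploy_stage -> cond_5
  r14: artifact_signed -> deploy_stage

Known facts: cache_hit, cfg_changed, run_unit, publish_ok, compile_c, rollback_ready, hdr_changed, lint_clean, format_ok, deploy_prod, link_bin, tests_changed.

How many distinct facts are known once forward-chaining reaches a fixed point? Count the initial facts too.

23

Round 1 fires r1, r2, r4, r6, r7, giving tag_release, src_changed, gen_docs, cond_4, cache_stale.
Round 2 fires r10, giving link_lib.
Round 3 fires r3, giving artifact_signed.
Round 4 fires r14, giving deploy_stage.
Round 5 fires r11, r13, giving compile_b, cond_5.
Round 6 fires r9, giving compile_a.
Closure: {artifact_signed, cache_hit, cache_stale, cfg_changed, compile_a, compile_b, compile_c, cond_4, cond_5, deploy_prod, deploy_stage, format_ok, gen_docs, hdr_changed, link_bin, link_lib, lint_clean, publish_ok, rollback_ready, run_unit, src_changed, tag_release, tests_changed} — 23 facts.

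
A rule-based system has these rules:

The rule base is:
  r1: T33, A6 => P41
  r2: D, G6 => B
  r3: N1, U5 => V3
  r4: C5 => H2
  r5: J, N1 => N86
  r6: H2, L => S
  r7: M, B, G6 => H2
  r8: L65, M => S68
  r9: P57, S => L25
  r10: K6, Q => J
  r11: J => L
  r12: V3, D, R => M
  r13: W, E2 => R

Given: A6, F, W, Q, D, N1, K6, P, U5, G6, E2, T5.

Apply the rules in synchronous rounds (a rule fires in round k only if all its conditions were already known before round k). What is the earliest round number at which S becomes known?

[1] r2 [D, G6 => B]; r3 [N1, U5 => V3]; r10 [K6, Q => J]; r13 [W, E2 => R]. ⇒ new: B, V3, J, R.
[2] r5 [J, N1 => N86]; r11 [J => L]; r12 [V3, D, R => M]. ⇒ new: N86, L, M.
[3] r7 [M, B, G6 => H2]. ⇒ new: H2.
[4] r6 [H2, L => S]. ⇒ new: S.
S first appears in round 4.

4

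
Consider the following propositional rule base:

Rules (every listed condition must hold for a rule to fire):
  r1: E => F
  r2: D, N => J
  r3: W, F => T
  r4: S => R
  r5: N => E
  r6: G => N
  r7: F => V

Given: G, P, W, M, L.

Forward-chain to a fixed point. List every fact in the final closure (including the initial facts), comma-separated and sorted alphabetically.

E, F, G, L, M, N, P, T, V, W

Round 1 fires r6, giving N.
Round 2 fires r5, giving E.
Round 3 fires r1, giving F.
Round 4 fires r3, r7, giving T, V.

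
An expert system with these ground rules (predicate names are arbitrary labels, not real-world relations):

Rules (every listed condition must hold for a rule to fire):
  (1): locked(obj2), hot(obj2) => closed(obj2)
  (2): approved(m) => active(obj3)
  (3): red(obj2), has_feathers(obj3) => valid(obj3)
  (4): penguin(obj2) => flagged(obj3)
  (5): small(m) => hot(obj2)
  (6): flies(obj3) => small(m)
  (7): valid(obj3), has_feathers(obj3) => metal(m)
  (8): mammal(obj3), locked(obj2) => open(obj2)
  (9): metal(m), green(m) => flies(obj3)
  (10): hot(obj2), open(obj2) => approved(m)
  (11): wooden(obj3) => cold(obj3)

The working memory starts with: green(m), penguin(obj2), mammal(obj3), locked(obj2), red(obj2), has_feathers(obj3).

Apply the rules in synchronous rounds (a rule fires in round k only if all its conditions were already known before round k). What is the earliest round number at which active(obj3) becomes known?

7

Round 1: (3) [red(obj2), has_feathers(obj3) => valid(obj3)]; (4) [penguin(obj2) => flagged(obj3)]; (8) [mammal(obj3), locked(obj2) => open(obj2)]. Adds valid(obj3), flagged(obj3), open(obj2).
Round 2: (7) [valid(obj3), has_feathers(obj3) => metal(m)]. Adds metal(m).
Round 3: (9) [metal(m), green(m) => flies(obj3)]. Adds flies(obj3).
Round 4: (6) [flies(obj3) => small(m)]. Adds small(m).
Round 5: (5) [small(m) => hot(obj2)]. Adds hot(obj2).
Round 6: (1) [locked(obj2), hot(obj2) => closed(obj2)]; (10) [hot(obj2), open(obj2) => approved(m)]. Adds closed(obj2), approved(m).
Round 7: (2) [approved(m) => active(obj3)]. Adds active(obj3).
active(obj3) first appears in round 7.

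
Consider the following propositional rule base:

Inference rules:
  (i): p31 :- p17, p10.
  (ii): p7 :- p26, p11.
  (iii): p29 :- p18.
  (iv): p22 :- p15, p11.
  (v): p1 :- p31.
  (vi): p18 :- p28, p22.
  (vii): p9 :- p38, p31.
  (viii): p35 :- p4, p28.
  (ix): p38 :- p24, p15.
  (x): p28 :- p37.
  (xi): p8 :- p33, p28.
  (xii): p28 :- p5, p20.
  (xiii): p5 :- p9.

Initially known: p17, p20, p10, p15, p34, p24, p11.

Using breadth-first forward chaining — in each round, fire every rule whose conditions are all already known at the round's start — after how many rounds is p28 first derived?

Round 1 — (i), (iv), (ix), derive p31, p22, p38.
Round 2 — (v), (vii), derive p1, p9.
Round 3 — (xiii), derive p5.
Round 4 — (xii), derive p28.
p28 first appears in round 4.

4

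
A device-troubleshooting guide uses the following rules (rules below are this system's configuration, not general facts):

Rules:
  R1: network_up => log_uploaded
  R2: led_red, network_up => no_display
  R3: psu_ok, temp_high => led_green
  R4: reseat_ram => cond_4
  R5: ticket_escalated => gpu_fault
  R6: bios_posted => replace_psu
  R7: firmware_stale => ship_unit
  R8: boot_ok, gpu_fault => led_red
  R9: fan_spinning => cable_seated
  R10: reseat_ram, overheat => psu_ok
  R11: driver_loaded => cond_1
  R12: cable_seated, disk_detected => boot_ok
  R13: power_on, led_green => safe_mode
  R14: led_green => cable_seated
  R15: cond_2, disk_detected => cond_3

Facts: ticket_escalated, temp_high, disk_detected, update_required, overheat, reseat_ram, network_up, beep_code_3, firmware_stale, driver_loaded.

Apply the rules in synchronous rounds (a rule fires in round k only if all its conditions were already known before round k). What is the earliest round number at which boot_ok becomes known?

4

Round 1 — R1, R4, R5, R7, R10, R11, derive log_uploaded, cond_4, gpu_fault, ship_unit, psu_ok, cond_1.
Round 2 — R3, derive led_green.
Round 3 — R14, derive cable_seated.
Round 4 — R12, derive boot_ok.
boot_ok first appears in round 4.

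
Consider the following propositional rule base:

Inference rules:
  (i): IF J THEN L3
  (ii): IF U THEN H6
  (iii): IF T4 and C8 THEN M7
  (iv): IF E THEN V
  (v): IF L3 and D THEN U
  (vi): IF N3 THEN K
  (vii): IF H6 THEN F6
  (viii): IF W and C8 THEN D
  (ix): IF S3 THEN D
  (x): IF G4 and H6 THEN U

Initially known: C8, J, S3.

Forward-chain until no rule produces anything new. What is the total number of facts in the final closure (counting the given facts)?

Round 1 fires (i), (ix), giving L3, D.
Round 2 fires (v), giving U.
Round 3 fires (ii), giving H6.
Round 4 fires (vii), giving F6.
Closure: {C8, D, F6, H6, J, L3, S3, U} — 8 facts.

8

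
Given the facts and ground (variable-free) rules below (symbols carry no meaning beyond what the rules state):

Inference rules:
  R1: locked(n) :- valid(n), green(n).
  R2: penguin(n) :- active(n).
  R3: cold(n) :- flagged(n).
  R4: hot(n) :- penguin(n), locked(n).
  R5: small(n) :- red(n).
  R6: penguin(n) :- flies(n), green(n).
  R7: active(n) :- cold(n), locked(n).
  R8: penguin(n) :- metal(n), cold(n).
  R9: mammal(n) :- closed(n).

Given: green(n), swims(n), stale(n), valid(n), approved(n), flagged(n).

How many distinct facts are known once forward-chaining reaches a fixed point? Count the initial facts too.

Round 1: R1 [locked(n) :- valid(n), green(n).]; R3 [cold(n) :- flagged(n).]. Adds locked(n), cold(n).
Round 2: R7 [active(n) :- cold(n), locked(n).]. Adds active(n).
Round 3: R2 [penguin(n) :- active(n).]. Adds penguin(n).
Round 4: R4 [hot(n) :- penguin(n), locked(n).]. Adds hot(n).
Closure: {active(n), approved(n), cold(n), flagged(n), green(n), hot(n), locked(n), penguin(n), stale(n), swims(n), valid(n)} — 11 facts.

11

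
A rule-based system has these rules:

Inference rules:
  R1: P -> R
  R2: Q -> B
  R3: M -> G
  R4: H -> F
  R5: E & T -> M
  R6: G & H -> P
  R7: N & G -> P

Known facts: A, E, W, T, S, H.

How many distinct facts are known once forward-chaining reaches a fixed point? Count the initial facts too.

Round 1: R4 [H -> F]; R5 [E & T -> M]. New: F, M.
Round 2: R3 [M -> G]. New: G.
Round 3: R6 [G & H -> P]. New: P.
Round 4: R1 [P -> R]. New: R.
Closure: {A, E, F, G, H, M, P, R, S, T, W} — 11 facts.

11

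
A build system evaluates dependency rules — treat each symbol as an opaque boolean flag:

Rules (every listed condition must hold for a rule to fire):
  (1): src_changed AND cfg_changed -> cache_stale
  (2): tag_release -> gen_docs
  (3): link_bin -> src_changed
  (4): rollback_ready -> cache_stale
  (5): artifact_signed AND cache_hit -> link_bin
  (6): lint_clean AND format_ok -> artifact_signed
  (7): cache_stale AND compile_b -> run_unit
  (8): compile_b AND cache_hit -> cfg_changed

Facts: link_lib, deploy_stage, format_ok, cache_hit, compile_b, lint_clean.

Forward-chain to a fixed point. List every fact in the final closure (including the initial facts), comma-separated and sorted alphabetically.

Round 1 — (6), (8), derive artifact_signed, cfg_changed.
Round 2 — (5), derive link_bin.
Round 3 — (3), derive src_changed.
Round 4 — (1), derive cache_stale.
Round 5 — (7), derive run_unit.

artifact_signed, cache_hit, cache_stale, cfg_changed, compile_b, deploy_stage, format_ok, link_bin, link_lib, lint_clean, run_unit, src_changed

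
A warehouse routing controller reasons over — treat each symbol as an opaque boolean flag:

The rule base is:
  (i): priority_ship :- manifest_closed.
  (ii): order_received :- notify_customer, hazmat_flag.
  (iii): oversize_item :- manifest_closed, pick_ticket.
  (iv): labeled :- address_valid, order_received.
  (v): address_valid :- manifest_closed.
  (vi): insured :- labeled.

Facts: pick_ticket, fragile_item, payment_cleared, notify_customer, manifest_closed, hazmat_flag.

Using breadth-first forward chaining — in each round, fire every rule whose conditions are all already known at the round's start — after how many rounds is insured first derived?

3

Round 1: (i) [priority_ship :- manifest_closed.]; (ii) [order_received :- notify_customer, hazmat_flag.]; (iii) [oversize_item :- manifest_closed, pick_ticket.]; (v) [address_valid :- manifest_closed.]. New: priority_ship, order_received, oversize_item, address_valid.
Round 2: (iv) [labeled :- address_valid, order_received.]. New: labeled.
Round 3: (vi) [insured :- labeled.]. New: insured.
insured first appears in round 3.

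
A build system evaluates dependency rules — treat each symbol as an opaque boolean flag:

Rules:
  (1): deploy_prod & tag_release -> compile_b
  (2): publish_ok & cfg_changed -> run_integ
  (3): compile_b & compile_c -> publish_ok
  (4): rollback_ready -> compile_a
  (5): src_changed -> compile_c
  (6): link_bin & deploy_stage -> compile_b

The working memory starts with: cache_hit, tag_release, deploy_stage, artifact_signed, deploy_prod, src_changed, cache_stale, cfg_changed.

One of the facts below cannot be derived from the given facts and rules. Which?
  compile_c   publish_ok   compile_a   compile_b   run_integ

Round 1: (1) [deploy_prod & tag_release -> compile_b]; (5) [src_changed -> compile_c]. New: compile_b, compile_c.
Round 2: (3) [compile_b & compile_c -> publish_ok]. New: publish_ok.
Round 3: (2) [publish_ok & cfg_changed -> run_integ]. New: run_integ.
Derived: compile_c (round 1), publish_ok (round 2), compile_b (round 1), run_integ (round 3). compile_a never appears in any round.

compile_a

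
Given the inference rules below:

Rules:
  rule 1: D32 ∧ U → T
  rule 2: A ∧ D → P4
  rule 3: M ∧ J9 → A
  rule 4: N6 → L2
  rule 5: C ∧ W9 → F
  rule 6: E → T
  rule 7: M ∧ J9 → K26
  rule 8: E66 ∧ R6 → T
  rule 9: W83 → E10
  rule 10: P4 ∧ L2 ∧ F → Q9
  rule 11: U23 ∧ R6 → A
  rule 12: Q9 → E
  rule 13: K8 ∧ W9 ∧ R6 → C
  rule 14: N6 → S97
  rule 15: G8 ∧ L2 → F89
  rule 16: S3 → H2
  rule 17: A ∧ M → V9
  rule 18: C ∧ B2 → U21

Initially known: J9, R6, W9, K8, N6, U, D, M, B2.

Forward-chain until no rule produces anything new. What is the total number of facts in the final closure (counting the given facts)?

Round 1: rule 3 [M ∧ J9 → A]; rule 4 [N6 → L2]; rule 7 [M ∧ J9 → K26]; rule 13 [K8 ∧ W9 ∧ R6 → C]; rule 14 [N6 → S97]. Adds A, L2, K26, C, S97.
Round 2: rule 2 [A ∧ D → P4]; rule 5 [C ∧ W9 → F]; rule 17 [A ∧ M → V9]; rule 18 [C ∧ B2 → U21]. Adds P4, F, V9, U21.
Round 3: rule 10 [P4 ∧ L2 ∧ F → Q9]. Adds Q9.
Round 4: rule 12 [Q9 → E]. Adds E.
Round 5: rule 6 [E → T]. Adds T.
Closure: {A, B2, C, D, E, F, J9, K26, K8, L2, M, N6, P4, Q9, R6, S97, T, U, U21, V9, W9} — 21 facts.

21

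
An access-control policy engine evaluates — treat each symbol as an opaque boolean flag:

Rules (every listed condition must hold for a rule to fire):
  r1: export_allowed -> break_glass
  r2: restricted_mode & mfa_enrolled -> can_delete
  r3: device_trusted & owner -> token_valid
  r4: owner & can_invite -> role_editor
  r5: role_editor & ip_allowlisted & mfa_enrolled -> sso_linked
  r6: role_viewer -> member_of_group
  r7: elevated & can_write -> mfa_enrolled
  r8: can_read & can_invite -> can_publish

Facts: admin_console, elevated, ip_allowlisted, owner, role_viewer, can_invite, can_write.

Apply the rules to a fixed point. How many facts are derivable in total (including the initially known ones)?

11

[1] r4 [owner & can_invite -> role_editor]; r6 [role_viewer -> member_of_group]; r7 [elevated & can_write -> mfa_enrolled]. ⇒ new: role_editor, member_of_group, mfa_enrolled.
[2] r5 [role_editor & ip_allowlisted & mfa_enrolled -> sso_linked]. ⇒ new: sso_linked.
Closure: {admin_console, can_invite, can_write, elevated, ip_allowlisted, member_of_group, mfa_enrolled, owner, role_editor, role_viewer, sso_linked} — 11 facts.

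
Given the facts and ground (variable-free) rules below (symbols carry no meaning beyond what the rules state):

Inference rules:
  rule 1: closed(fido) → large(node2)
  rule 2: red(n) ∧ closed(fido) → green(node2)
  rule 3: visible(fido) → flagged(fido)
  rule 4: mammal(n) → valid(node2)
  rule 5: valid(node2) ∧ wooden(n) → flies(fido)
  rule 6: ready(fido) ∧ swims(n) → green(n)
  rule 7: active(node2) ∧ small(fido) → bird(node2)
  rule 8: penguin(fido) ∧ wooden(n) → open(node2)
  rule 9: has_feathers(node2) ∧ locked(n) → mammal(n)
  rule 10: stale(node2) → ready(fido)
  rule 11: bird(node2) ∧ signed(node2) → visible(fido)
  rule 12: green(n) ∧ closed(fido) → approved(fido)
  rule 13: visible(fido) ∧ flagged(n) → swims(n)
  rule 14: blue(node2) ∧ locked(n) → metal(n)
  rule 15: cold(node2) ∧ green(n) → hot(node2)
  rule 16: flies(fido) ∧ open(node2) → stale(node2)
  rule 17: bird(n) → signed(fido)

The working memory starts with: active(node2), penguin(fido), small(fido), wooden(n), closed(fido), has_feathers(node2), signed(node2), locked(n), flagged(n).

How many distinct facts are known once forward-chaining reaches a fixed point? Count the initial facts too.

22

[1] rule 1 [closed(fido) → large(node2)]; rule 7 [active(node2) ∧ small(fido) → bird(node2)]; rule 8 [penguin(fido) ∧ wooden(n) → open(node2)]; rule 9 [has_feathers(node2) ∧ locked(n) → mammal(n)]. ⇒ new: large(node2), bird(node2), open(node2), mammal(n).
[2] rule 4 [mammal(n) → valid(node2)]; rule 11 [bird(node2) ∧ signed(node2) → visible(fido)]. ⇒ new: valid(node2), visible(fido).
[3] rule 3 [visible(fido) → flagged(fido)]; rule 5 [valid(node2) ∧ wooden(n) → flies(fido)]; rule 13 [visible(fido) ∧ flagged(n) → swims(n)]. ⇒ new: flagged(fido), flies(fido), swims(n).
[4] rule 16 [flies(fido) ∧ open(node2) → stale(node2)]. ⇒ new: stale(node2).
[5] rule 10 [stale(node2) → ready(fido)]. ⇒ new: ready(fido).
[6] rule 6 [ready(fido) ∧ swims(n) → green(n)]. ⇒ new: green(n).
[7] rule 12 [green(n) ∧ closed(fido) → approved(fido)]. ⇒ new: approved(fido).
Closure: {active(node2), approved(fido), bird(node2), closed(fido), flagged(fido), flagged(n), flies(fido), green(n), has_feathers(node2), large(node2), locked(n), mammal(n), open(node2), penguin(fido), ready(fido), signed(node2), small(fido), stale(node2), swims(n), valid(node2), visible(fido), wooden(n)} — 22 facts.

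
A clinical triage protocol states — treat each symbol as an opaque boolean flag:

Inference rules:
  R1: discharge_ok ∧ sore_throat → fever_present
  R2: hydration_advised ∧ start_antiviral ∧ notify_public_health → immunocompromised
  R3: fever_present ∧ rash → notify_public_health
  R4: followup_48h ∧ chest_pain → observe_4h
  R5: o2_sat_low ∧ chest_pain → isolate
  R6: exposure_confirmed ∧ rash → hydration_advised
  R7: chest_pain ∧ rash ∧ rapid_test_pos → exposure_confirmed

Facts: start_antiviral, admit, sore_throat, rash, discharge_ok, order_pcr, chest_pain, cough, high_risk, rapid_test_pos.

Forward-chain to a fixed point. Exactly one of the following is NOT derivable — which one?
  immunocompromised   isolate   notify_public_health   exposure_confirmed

isolate

Round 1 — R1, R7, derive fever_present, exposure_confirmed.
Round 2 — R3, R6, derive notify_public_health, hydration_advised.
Round 3 — R2, derive immunocompromised.
Derived: notify_public_health (round 2), immunocompromised (round 3), exposure_confirmed (round 1). isolate never appears in any round.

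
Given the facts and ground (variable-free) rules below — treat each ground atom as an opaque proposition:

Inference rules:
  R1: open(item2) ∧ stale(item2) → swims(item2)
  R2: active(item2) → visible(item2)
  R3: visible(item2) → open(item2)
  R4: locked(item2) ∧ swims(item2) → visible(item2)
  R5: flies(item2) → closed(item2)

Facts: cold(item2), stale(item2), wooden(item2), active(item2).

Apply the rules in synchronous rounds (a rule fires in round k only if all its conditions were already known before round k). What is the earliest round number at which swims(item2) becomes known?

Round 1: R2 [active(item2) → visible(item2)]. Adds visible(item2).
Round 2: R3 [visible(item2) → open(item2)]. Adds open(item2).
Round 3: R1 [open(item2) ∧ stale(item2) → swims(item2)]. Adds swims(item2).
swims(item2) first appears in round 3.

3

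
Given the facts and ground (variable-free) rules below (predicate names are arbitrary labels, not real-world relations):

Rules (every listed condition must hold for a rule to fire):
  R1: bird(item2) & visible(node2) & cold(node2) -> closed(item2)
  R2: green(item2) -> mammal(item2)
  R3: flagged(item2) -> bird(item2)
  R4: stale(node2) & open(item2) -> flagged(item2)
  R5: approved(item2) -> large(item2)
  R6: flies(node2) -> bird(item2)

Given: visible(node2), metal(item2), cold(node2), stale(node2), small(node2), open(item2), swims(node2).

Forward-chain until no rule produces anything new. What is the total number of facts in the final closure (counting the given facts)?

10

Round 1: R4 [stale(node2) & open(item2) -> flagged(item2)]. New: flagged(item2).
Round 2: R3 [flagged(item2) -> bird(item2)]. New: bird(item2).
Round 3: R1 [bird(item2) & visible(node2) & cold(node2) -> closed(item2)]. New: closed(item2).
Closure: {bird(item2), closed(item2), cold(node2), flagged(item2), metal(item2), open(item2), small(node2), stale(node2), swims(node2), visible(node2)} — 10 facts.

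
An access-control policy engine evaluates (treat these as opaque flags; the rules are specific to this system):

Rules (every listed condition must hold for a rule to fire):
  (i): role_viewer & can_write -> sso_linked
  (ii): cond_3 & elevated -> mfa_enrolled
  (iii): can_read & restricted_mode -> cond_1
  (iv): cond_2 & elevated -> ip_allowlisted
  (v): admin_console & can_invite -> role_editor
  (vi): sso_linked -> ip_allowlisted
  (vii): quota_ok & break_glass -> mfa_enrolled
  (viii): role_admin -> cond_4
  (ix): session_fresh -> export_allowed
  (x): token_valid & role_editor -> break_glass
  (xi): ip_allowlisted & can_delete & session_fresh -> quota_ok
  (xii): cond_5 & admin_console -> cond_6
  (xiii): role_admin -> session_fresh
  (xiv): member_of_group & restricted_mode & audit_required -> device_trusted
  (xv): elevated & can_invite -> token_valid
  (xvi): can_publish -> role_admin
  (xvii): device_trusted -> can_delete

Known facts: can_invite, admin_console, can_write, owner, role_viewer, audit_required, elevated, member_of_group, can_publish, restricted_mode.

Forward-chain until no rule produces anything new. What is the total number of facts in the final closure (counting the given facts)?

23

Round 1 fires (i), (v), (xiv), (xv), (xvi), giving sso_linked, role_editor, device_trusted, token_valid, role_admin.
Round 2 fires (vi), (viii), (x), (xiii), (xvii), giving ip_allowlisted, cond_4, break_glass, session_fresh, can_delete.
Round 3 fires (ix), (xi), giving export_allowed, quota_ok.
Round 4 fires (vii), giving mfa_enrolled.
Closure: {admin_console, audit_required, break_glass, can_delete, can_invite, can_publish, can_write, cond_4, device_trusted, elevated, export_allowed, ip_allowlisted, member_of_group, mfa_enrolled, owner, quota_ok, restricted_mode, role_admin, role_editor, role_viewer, session_fresh, sso_linked, token_valid} — 23 facts.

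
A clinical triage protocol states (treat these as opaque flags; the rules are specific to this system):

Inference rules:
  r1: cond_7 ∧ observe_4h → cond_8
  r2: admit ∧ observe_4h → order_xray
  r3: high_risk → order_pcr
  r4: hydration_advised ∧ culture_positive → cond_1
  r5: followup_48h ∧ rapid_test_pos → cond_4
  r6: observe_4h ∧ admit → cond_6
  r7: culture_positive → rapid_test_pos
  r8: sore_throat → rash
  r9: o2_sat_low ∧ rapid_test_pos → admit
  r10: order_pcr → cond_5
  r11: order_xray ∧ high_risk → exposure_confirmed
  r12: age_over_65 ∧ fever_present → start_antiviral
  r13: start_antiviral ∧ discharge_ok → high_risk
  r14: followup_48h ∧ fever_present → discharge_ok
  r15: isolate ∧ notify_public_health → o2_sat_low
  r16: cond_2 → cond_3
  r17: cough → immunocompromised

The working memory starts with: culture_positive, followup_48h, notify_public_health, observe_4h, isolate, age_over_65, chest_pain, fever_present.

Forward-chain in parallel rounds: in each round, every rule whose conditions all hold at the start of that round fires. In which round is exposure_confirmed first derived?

Round 1 — r7, r12, r14, r15, derive rapid_test_pos, start_antiviral, discharge_ok, o2_sat_low.
Round 2 — r5, r9, r13, derive cond_4, admit, high_risk.
Round 3 — r2, r3, r6, derive order_xray, order_pcr, cond_6.
Round 4 — r10, r11, derive cond_5, exposure_confirmed.
exposure_confirmed first appears in round 4.

4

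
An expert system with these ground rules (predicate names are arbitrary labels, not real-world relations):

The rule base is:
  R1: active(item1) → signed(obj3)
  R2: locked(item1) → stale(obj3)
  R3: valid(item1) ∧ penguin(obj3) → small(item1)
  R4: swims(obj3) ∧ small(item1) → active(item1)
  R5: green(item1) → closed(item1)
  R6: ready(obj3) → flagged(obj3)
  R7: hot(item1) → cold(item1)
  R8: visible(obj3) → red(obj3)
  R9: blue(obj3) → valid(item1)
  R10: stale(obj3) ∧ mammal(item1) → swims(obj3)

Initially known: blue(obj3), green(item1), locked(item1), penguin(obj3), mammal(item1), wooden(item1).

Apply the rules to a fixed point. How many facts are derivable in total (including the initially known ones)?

13

[1] R2 [locked(item1) → stale(obj3)]; R5 [green(item1) → closed(item1)]; R9 [blue(obj3) → valid(item1)]. ⇒ new: stale(obj3), closed(item1), valid(item1).
[2] R3 [valid(item1) ∧ penguin(obj3) → small(item1)]; R10 [stale(obj3) ∧ mammal(item1) → swims(obj3)]. ⇒ new: small(item1), swims(obj3).
[3] R4 [swims(obj3) ∧ small(item1) → active(item1)]. ⇒ new: active(item1).
[4] R1 [active(item1) → signed(obj3)]. ⇒ new: signed(obj3).
Closure: {active(item1), blue(obj3), closed(item1), green(item1), locked(item1), mammal(item1), penguin(obj3), signed(obj3), small(item1), stale(obj3), swims(obj3), valid(item1), wooden(item1)} — 13 facts.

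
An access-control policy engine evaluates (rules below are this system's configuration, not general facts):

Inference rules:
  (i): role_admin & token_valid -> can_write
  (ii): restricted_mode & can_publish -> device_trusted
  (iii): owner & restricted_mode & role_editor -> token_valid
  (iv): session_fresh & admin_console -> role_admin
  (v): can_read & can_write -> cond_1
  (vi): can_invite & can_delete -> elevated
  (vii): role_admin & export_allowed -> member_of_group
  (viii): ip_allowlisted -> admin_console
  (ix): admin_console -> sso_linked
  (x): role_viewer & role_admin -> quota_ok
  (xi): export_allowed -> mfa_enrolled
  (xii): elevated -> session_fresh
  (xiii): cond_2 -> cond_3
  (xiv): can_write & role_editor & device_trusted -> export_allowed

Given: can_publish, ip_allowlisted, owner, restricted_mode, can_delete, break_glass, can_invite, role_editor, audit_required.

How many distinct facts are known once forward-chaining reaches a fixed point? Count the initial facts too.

Round 1 — (ii), (iii), (vi), (viii), derive device_trusted, token_valid, elevated, admin_console.
Round 2 — (ix), (xii), derive sso_linked, session_fresh.
Round 3 — (iv), derive role_admin.
Round 4 — (i), derive can_write.
Round 5 — (xiv), derive export_allowed.
Round 6 — (vii), (xi), derive member_of_group, mfa_enrolled.
Closure: {admin_console, audit_required, break_glass, can_delete, can_invite, can_publish, can_write, device_trusted, elevated, export_allowed, ip_allowlisted, member_of_group, mfa_enrolled, owner, restricted_mode, role_admin, role_editor, session_fresh, sso_linked, token_valid} — 20 facts.

20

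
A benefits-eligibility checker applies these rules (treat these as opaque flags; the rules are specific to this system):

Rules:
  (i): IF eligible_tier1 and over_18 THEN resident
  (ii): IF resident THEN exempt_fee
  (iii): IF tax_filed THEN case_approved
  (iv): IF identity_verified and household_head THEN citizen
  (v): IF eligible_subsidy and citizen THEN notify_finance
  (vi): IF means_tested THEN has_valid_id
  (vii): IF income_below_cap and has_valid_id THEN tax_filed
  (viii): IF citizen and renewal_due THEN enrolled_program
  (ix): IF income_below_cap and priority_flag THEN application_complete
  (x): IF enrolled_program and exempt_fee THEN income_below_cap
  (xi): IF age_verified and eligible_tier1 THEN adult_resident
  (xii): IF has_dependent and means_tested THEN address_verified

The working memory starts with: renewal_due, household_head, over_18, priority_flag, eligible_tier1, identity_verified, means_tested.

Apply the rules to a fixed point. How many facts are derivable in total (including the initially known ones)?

16

Round 1 — (i), (iv), (vi), derive resident, citizen, has_valid_id.
Round 2 — (ii), (viii), derive exempt_fee, enrolled_program.
Round 3 — (x), derive income_below_cap.
Round 4 — (vii), (ix), derive tax_filed, application_complete.
Round 5 — (iii), derive case_approved.
Closure: {application_complete, case_approved, citizen, eligible_tier1, enrolled_program, exempt_fee, has_valid_id, household_head, identity_verified, income_below_cap, means_tested, over_18, priority_flag, renewal_due, resident, tax_filed} — 16 facts.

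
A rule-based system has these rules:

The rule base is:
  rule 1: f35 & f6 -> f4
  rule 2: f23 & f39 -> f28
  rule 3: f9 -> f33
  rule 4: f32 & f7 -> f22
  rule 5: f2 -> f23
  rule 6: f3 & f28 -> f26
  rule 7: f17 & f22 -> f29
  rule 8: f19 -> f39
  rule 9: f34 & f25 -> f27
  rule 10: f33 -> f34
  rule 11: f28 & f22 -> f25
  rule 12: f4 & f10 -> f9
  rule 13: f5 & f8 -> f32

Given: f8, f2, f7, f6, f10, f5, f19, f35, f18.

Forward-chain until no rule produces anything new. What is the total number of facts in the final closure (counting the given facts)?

[1] rule 1 [f35 & f6 -> f4]; rule 5 [f2 -> f23]; rule 8 [f19 -> f39]; rule 13 [f5 & f8 -> f32]. ⇒ new: f4, f23, f39, f32.
[2] rule 2 [f23 & f39 -> f28]; rule 4 [f32 & f7 -> f22]; rule 12 [f4 & f10 -> f9]. ⇒ new: f28, f22, f9.
[3] rule 3 [f9 -> f33]; rule 11 [f28 & f22 -> f25]. ⇒ new: f33, f25.
[4] rule 10 [f33 -> f34]. ⇒ new: f34.
[5] rule 9 [f34 & f25 -> f27]. ⇒ new: f27.
Closure: {f10, f18, f19, f2, f22, f23, f25, f27, f28, f32, f33, f34, f35, f39, f4, f5, f6, f7, f8, f9} — 20 facts.

20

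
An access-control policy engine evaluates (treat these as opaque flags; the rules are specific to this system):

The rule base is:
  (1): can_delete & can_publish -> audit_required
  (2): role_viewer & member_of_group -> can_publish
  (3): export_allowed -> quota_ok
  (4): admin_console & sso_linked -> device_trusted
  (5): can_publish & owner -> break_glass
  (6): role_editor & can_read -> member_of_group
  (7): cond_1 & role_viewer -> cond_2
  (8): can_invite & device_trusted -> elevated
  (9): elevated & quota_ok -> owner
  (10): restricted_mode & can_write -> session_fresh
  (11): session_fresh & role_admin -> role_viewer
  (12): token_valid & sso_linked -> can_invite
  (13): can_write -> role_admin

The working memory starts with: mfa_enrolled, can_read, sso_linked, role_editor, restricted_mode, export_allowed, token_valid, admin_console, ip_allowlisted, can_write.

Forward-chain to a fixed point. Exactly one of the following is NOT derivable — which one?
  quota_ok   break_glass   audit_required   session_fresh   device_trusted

Round 1 fires (3), (4), (6), (10), (12), (13), giving quota_ok, device_trusted, member_of_group, session_fresh, can_invite, role_admin.
Round 2 fires (8), (11), giving elevated, role_viewer.
Round 3 fires (2), (9), giving can_publish, owner.
Round 4 fires (5), giving break_glass.
Derived: break_glass (round 4), device_trusted (round 1), quota_ok (round 1), session_fresh (round 1). audit_required never appears in any round.

audit_required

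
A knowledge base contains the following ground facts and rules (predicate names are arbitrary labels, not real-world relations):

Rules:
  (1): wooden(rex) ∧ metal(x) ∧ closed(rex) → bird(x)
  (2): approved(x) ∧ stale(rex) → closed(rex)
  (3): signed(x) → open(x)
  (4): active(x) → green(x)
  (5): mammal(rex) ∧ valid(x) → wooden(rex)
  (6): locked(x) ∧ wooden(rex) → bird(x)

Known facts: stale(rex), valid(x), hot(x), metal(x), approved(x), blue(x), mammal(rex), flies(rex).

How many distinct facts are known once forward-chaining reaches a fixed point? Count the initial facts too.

11

[1] (2) [approved(x) ∧ stale(rex) → closed(rex)]; (5) [mammal(rex) ∧ valid(x) → wooden(rex)]. ⇒ new: closed(rex), wooden(rex).
[2] (1) [wooden(rex) ∧ metal(x) ∧ closed(rex) → bird(x)]. ⇒ new: bird(x).
Closure: {approved(x), bird(x), blue(x), closed(rex), flies(rex), hot(x), mammal(rex), metal(x), stale(rex), valid(x), wooden(rex)} — 11 facts.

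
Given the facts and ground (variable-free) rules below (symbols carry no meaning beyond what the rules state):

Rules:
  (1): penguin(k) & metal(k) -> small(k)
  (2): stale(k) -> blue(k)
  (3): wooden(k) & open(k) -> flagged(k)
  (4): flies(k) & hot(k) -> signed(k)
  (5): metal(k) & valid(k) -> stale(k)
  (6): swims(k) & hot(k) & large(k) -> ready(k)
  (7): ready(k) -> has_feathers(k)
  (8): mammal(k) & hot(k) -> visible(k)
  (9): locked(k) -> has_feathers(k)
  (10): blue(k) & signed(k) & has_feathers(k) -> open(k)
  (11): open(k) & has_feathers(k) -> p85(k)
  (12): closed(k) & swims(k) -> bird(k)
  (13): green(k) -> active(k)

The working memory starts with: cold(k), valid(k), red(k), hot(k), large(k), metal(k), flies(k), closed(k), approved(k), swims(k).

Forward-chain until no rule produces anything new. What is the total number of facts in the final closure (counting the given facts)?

Round 1 fires (4), (5), (6), (12), giving signed(k), stale(k), ready(k), bird(k).
Round 2 fires (2), (7), giving blue(k), has_feathers(k).
Round 3 fires (10), giving open(k).
Round 4 fires (11), giving p85(k).
Closure: {approved(k), bird(k), blue(k), closed(k), cold(k), flies(k), has_feathers(k), hot(k), large(k), metal(k), open(k), p85(k), ready(k), red(k), signed(k), stale(k), swims(k), valid(k)} — 18 facts.

18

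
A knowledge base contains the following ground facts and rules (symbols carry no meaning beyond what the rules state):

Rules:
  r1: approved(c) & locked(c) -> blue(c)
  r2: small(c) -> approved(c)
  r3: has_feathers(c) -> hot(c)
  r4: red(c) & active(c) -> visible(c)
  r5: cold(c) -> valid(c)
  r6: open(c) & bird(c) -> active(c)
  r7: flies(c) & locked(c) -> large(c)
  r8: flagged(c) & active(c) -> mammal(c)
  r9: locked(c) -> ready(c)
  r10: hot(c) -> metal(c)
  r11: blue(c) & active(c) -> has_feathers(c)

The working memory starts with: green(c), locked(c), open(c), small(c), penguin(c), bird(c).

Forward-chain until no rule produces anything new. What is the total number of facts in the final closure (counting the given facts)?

13

Round 1 fires r2, r6, r9, giving approved(c), active(c), ready(c).
Round 2 fires r1, giving blue(c).
Round 3 fires r11, giving has_feathers(c).
Round 4 fires r3, giving hot(c).
Round 5 fires r10, giving metal(c).
Closure: {active(c), approved(c), bird(c), blue(c), green(c), has_feathers(c), hot(c), locked(c), metal(c), open(c), penguin(c), ready(c), small(c)} — 13 facts.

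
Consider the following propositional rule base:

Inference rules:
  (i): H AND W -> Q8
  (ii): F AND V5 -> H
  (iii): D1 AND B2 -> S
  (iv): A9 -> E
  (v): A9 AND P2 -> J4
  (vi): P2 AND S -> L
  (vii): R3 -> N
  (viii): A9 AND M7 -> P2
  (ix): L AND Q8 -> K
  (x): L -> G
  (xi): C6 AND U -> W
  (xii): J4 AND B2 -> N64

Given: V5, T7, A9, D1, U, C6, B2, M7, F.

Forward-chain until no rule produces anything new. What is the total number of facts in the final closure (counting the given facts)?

20

Round 1: (ii) [F AND V5 -> H]; (iii) [D1 AND B2 -> S]; (iv) [A9 -> E]; (viii) [A9 AND M7 -> P2]; (xi) [C6 AND U -> W]. New: H, S, E, P2, W.
Round 2: (i) [H AND W -> Q8]; (v) [A9 AND P2 -> J4]; (vi) [P2 AND S -> L]. New: Q8, J4, L.
Round 3: (ix) [L AND Q8 -> K]; (x) [L -> G]; (xii) [J4 AND B2 -> N64]. New: K, G, N64.
Closure: {A9, B2, C6, D1, E, F, G, H, J4, K, L, M7, N64, P2, Q8, S, T7, U, V5, W} — 20 facts.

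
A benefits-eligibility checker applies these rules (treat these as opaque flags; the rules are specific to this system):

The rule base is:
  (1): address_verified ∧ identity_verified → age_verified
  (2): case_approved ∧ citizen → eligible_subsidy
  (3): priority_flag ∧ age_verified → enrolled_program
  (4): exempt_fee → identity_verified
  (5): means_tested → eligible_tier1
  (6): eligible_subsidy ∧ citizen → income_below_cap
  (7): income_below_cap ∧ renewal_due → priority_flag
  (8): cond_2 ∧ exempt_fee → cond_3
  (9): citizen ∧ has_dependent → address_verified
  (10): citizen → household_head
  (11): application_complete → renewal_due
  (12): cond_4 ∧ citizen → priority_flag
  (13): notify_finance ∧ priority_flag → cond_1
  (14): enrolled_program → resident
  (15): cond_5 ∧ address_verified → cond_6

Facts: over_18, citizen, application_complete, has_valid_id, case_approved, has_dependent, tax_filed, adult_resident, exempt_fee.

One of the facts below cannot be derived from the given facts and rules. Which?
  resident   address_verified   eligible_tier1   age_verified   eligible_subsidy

Round 1 — (2), (4), (9), (10), (11), derive eligible_subsidy, identity_verified, address_verified, household_head, renewal_due.
Round 2 — (1), (6), derive age_verified, income_below_cap.
Round 3 — (7), derive priority_flag.
Round 4 — (3), derive enrolled_program.
Round 5 — (14), derive resident.
Derived: resident (round 5), address_verified (round 1), eligible_subsidy (round 1), age_verified (round 2). eligible_tier1 never appears in any round.

eligible_tier1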